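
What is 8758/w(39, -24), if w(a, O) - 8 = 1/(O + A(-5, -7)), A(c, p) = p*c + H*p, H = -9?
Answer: 648092/593 ≈ 1092.9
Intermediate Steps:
A(c, p) = -9*p + c*p (A(c, p) = p*c - 9*p = c*p - 9*p = -9*p + c*p)
w(a, O) = 8 + 1/(98 + O) (w(a, O) = 8 + 1/(O - 7*(-9 - 5)) = 8 + 1/(O - 7*(-14)) = 8 + 1/(O + 98) = 8 + 1/(98 + O))
8758/w(39, -24) = 8758/(((785 + 8*(-24))/(98 - 24))) = 8758/(((785 - 192)/74)) = 8758/(((1/74)*593)) = 8758/(593/74) = 8758*(74/593) = 648092/593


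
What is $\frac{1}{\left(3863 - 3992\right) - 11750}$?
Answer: $- \frac{1}{11879} \approx -8.4182 \cdot 10^{-5}$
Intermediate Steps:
$\frac{1}{\left(3863 - 3992\right) - 11750} = \frac{1}{-129 - 11750} = \frac{1}{-11879} = - \frac{1}{11879}$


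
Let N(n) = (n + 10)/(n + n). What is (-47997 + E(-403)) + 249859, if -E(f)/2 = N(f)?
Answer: 81349993/403 ≈ 2.0186e+5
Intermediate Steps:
N(n) = (10 + n)/(2*n) (N(n) = (10 + n)/((2*n)) = (10 + n)*(1/(2*n)) = (10 + n)/(2*n))
E(f) = -(10 + f)/f
(-47997 + E(-403)) + 249859 = (-47997 + (-10 - 1*(-403))/(-403)) + 249859 = (-47997 - (-10 + 403)/403) + 249859 = (-47997 - 1/403*393) + 249859 = (-47997 - 393/403) + 249859 = -19343184/403 + 249859 = 81349993/403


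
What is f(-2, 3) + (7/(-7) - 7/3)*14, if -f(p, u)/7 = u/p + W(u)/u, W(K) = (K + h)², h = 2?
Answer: -189/2 ≈ -94.500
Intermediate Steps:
W(K) = (2 + K)² (W(K) = (K + 2)² = (2 + K)²)
f(p, u) = -7*u/p - 7*(2 + u)²/u (f(p, u) = -7*(u/p + (2 + u)²/u) = -7*u/p - 7*(2 + u)²/u)
f(-2, 3) + (7/(-7) - 7/3)*14 = (-7*3/(-2) - 7*(2 + 3)²/3) + (7/(-7) - 7/3)*14 = (-7*3*(-½) - 7*⅓*5²) + (7*(-⅐) - 7*⅓)*14 = (21/2 - 7*⅓*25) + (-1 - 7/3)*14 = (21/2 - 175/3) - 10/3*14 = -287/6 - 140/3 = -189/2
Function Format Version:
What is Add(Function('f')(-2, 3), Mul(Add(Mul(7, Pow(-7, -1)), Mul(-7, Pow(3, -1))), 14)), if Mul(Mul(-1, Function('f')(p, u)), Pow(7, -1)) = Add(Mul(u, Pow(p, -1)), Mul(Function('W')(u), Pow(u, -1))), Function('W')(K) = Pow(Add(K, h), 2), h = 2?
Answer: Rational(-189, 2) ≈ -94.500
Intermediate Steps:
Function('W')(K) = Pow(Add(2, K), 2) (Function('W')(K) = Pow(Add(K, 2), 2) = Pow(Add(2, K), 2))
Function('f')(p, u) = Add(Mul(-7, u, Pow(p, -1)), Mul(-7, Pow(u, -1), Pow(Add(2, u), 2))) (Function('f')(p, u) = Mul(-7, Add(Mul(u, Pow(p, -1)), Mul(Pow(Add(2, u), 2), Pow(u, -1)))) = Mul(-7, Add(Mul(u, Pow(p, -1)), Mul(Pow(u, -1), Pow(Add(2, u), 2)))) = Add(Mul(-7, u, Pow(p, -1)), Mul(-7, Pow(u, -1), Pow(Add(2, u), 2))))
Add(Function('f')(-2, 3), Mul(Add(Mul(7, Pow(-7, -1)), Mul(-7, Pow(3, -1))), 14)) = Add(Add(Mul(-7, 3, Pow(-2, -1)), Mul(-7, Pow(3, -1), Pow(Add(2, 3), 2))), Mul(Add(Mul(7, Pow(-7, -1)), Mul(-7, Pow(3, -1))), 14)) = Add(Add(Mul(-7, 3, Rational(-1, 2)), Mul(-7, Rational(1, 3), Pow(5, 2))), Mul(Add(Mul(7, Rational(-1, 7)), Mul(-7, Rational(1, 3))), 14)) = Add(Add(Rational(21, 2), Mul(-7, Rational(1, 3), 25)), Mul(Add(-1, Rational(-7, 3)), 14)) = Add(Add(Rational(21, 2), Rational(-175, 3)), Mul(Rational(-10, 3), 14)) = Add(Rational(-287, 6), Rational(-140, 3)) = Rational(-189, 2)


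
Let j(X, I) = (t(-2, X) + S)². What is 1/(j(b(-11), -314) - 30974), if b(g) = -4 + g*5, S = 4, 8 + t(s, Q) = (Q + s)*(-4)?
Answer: 1/26626 ≈ 3.7557e-5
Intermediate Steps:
t(s, Q) = -8 - 4*Q - 4*s (t(s, Q) = -8 + (Q + s)*(-4) = -8 + (-4*Q - 4*s) = -8 - 4*Q - 4*s)
b(g) = -4 + 5*g
j(X, I) = (4 - 4*X)² (j(X, I) = ((-8 - 4*X - 4*(-2)) + 4)² = ((-8 - 4*X + 8) + 4)² = (-4*X + 4)² = (4 - 4*X)²)
1/(j(b(-11), -314) - 30974) = 1/(16*(-1 + (-4 + 5*(-11)))² - 30974) = 1/(16*(-1 + (-4 - 55))² - 30974) = 1/(16*(-1 - 59)² - 30974) = 1/(16*(-60)² - 30974) = 1/(16*3600 - 30974) = 1/(57600 - 30974) = 1/26626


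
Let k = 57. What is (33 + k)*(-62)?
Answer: -5580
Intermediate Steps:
(33 + k)*(-62) = (33 + 57)*(-62) = 90*(-62) = -5580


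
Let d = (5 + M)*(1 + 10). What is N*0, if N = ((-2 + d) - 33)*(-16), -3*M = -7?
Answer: 0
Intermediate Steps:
M = 7/3 (M = -1/3*(-7) = 7/3 ≈ 2.3333)
d = 242/3 (d = (5 + 7/3)*(1 + 10) = (22/3)*11 = 242/3 ≈ 80.667)
N = -2192/3 (N = ((-2 + 242/3) - 33)*(-16) = (236/3 - 33)*(-16) = (137/3)*(-16) = -2192/3 ≈ -730.67)
N*0 = -2192/3*0 = 0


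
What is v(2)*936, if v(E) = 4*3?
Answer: 11232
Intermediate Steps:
v(E) = 12
v(2)*936 = 12*936 = 11232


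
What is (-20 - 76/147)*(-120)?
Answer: 120640/49 ≈ 2462.0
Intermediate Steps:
(-20 - 76/147)*(-120) = -3016/147*(-120) = 120640/49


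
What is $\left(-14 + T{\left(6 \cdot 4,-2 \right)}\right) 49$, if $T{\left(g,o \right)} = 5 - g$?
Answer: $-1617$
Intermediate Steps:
$\left(-14 + T{\left(6 \cdot 4,-2 \right)}\right) 49 = \left(-14 + \left(5 - 6 \cdot 4\right)\right) 49 = \left(-14 + \left(5 - 24\right)\right) 49 = \left(-14 - 19\right) 49 = \left(-33\right) 49 = -1617$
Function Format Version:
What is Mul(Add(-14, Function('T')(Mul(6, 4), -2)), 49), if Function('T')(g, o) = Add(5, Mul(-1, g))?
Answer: -1617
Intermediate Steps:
Mul(Add(-14, Function('T')(Mul(6, 4), -2)), 49) = Mul(Add(-14, Add(5, Mul(-1, Mul(6, 4)))), 49) = Mul(Add(-14, Add(5, Mul(-1, 24))), 49) = Mul(Add(-14, Add(5, -24)), 49) = Mul(Add(-14, -19), 49) = Mul(-33, 49) = -1617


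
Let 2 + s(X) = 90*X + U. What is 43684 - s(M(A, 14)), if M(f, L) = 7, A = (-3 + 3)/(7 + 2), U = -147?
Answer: 43203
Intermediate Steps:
A = 0 (A = 0/9 = 0*(⅑) = 0)
s(X) = -149 + 90*X (s(X) = -2 + (90*X - 147) = -2 + (-147 + 90*X) = -149 + 90*X)
43684 - s(M(A, 14)) = 43684 - (-149 + 90*7) = 43684 - (-149 + 630) = 43684 - 1*481 = 43684 - 481 = 43203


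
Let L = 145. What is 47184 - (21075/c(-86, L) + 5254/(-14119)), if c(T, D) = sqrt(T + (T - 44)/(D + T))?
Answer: 666196150/14119 + 21075*I*sqrt(76759)/2602 ≈ 47184.0 + 2244.0*I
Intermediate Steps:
c(T, D) = sqrt(T + (-44 + T)/(D + T))
47184 - (21075/c(-86, L) + 5254/(-14119)) = 47184 - (21075/(sqrt((-44 - 86 - 86*(145 - 86))/(145 - 86))) + 5254/(-14119)) = 47184 - (21075/(sqrt((-44 - 86 - 86*59)/59)) + 5254*(-1/14119)) = 47184 - (21075/(sqrt((-44 - 86 - 5074)/59)) - 5254/14119) = 47184 - (21075/(sqrt((1/59)*(-5204))) - 5254/14119) = 47184 - (21075/(sqrt(-5204/59)) - 5254/14119) = 47184 - (21075/((2*I*sqrt(76759)/59)) - 5254/14119) = 47184 - (21075*(-I*sqrt(76759)/2602) - 5254/14119) = 47184 - (-21075*I*sqrt(76759)/2602 - 5254/14119) = 47184 - (-5254/14119 - 21075*I*sqrt(76759)/2602) = 47184 + (5254/14119 + 21075*I*sqrt(76759)/2602) = 666196150/14119 + 21075*I*sqrt(76759)/2602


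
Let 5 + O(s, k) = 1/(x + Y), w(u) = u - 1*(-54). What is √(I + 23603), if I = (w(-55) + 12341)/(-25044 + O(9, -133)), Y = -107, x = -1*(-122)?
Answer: √833027123598617/187867 ≈ 153.63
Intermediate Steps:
x = 122
w(u) = 54 + u (w(u) = u + 54 = 54 + u)
O(s, k) = -74/15 (O(s, k) = -5 + 1/(122 - 107) = -5 + 1/15 = -74/15)
I = -92550/187867 (I = ((54 - 55) + 12341)/(-25044 - 74/15) = (-1 + 12341)/(-375734/15) = 12340*(-15/375734) = -92550/187867 ≈ -0.49264)
√(I + 23603) = √(-92550/187867 + 23603) = √(4434132251/187867) = √833027123598617/187867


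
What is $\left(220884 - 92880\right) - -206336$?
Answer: $334340$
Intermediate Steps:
$\left(220884 - 92880\right) - -206336 = 128004 + 206336 = 334340$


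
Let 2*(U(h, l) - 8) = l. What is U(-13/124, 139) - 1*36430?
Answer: -72705/2 ≈ -36353.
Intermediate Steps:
U(h, l) = 8 + l/2
U(-13/124, 139) - 1*36430 = (8 + (½)*139) - 1*36430 = (8 + 139/2) - 36430 = 155/2 - 36430 = -72705/2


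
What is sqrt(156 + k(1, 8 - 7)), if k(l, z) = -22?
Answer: sqrt(134) ≈ 11.576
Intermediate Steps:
sqrt(156 + k(1, 8 - 7)) = sqrt(156 - 22) = sqrt(134)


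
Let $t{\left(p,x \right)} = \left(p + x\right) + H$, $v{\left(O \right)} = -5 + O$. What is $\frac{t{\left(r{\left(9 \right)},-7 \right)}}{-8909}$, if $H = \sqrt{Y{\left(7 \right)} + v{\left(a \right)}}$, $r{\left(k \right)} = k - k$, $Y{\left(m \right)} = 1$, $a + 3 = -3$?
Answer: $\frac{7}{8909} - \frac{i \sqrt{10}}{8909} \approx 0.00078572 - 0.00035495 i$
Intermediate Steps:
$a = -6$ ($a = -3 - 3 = -6$)
$r{\left(k \right)} = 0$
$H = i \sqrt{10}$ ($H = \sqrt{1 - 11} = \sqrt{-10} = i \sqrt{10} \approx 3.1623 i$)
$t{\left(p,x \right)} = p + x + i \sqrt{10}$ ($t{\left(p,x \right)} = \left(p + x\right) + i \sqrt{10} = p + x + i \sqrt{10}$)
$\frac{t{\left(r{\left(9 \right)},-7 \right)}}{-8909} = \frac{0 - 7 + i \sqrt{10}}{-8909} = \left(-7 + i \sqrt{10}\right) \left(- \frac{1}{8909}\right) = \frac{7}{8909} - \frac{i \sqrt{10}}{8909}$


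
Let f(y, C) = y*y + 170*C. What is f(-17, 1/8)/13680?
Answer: 1241/54720 ≈ 0.022679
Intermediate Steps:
f(y, C) = y**2 + 170*C
f(-17, 1/8)/13680 = ((-17)**2 + 170/8)/13680 = (289 + 170*(1/8))*(1/13680) = (289 + 85/4)*(1/13680) = (1241/4)*(1/13680) = 1241/54720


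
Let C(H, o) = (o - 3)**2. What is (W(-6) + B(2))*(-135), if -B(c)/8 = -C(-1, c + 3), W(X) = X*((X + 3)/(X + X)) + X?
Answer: -6615/2 ≈ -3307.5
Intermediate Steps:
C(H, o) = (-3 + o)**2
W(X) = 3/2 + 3*X/2 (W(X) = X*((3 + X)/((2*X))) + X = X*((3 + X)*(1/(2*X))) + X = X*((3 + X)/(2*X)) + X = (3/2 + X/2) + X = 3/2 + 3*X/2)
B(c) = 8*c**2 (B(c) = -(-8)*(-3 + (c + 3))**2 = -(-8)*(-3 + (3 + c))**2 = -(-8)*c**2 = 8*c**2)
(W(-6) + B(2))*(-135) = ((3/2 + (3/2)*(-6)) + 8*2**2)*(-135) = ((3/2 - 9) + 8*4)*(-135) = (-15/2 + 32)*(-135) = (49/2)*(-135) = -6615/2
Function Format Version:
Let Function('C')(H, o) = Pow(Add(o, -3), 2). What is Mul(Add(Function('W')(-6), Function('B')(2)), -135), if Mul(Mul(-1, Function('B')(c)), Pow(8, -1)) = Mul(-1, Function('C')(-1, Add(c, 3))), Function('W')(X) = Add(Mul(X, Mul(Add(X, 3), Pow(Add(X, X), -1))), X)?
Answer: Rational(-6615, 2) ≈ -3307.5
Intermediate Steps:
Function('C')(H, o) = Pow(Add(-3, o), 2)
Function('W')(X) = Add(Rational(3, 2), Mul(Rational(3, 2), X)) (Function('W')(X) = Add(Mul(X, Mul(Add(3, X), Pow(Mul(2, X), -1))), X) = Add(Mul(X, Mul(Add(3, X), Mul(Rational(1, 2), Pow(X, -1)))), X) = Add(Mul(X, Mul(Rational(1, 2), Pow(X, -1), Add(3, X))), X) = Add(Add(Rational(3, 2), Mul(Rational(1, 2), X)), X) = Add(Rational(3, 2), Mul(Rational(3, 2), X)))
Function('B')(c) = Mul(8, Pow(c, 2)) (Function('B')(c) = Mul(-8, Mul(-1, Pow(Add(-3, Add(c, 3)), 2))) = Mul(-8, Mul(-1, Pow(Add(-3, Add(3, c)), 2))) = Mul(-8, Mul(-1, Pow(c, 2))) = Mul(8, Pow(c, 2)))
Mul(Add(Function('W')(-6), Function('B')(2)), -135) = Mul(Add(Add(Rational(3, 2), Mul(Rational(3, 2), -6)), Mul(8, Pow(2, 2))), -135) = Mul(Add(Add(Rational(3, 2), -9), Mul(8, 4)), -135) = Mul(Add(Rational(-15, 2), 32), -135) = Mul(Rational(49, 2), -135) = Rational(-6615, 2)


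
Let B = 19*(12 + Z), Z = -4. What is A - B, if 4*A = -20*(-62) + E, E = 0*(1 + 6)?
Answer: 158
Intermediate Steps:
E = 0 (E = 0*7 = 0)
A = 310 (A = (-20*(-62) + 0)/4 = (1240 + 0)/4 = (¼)*1240 = 310)
B = 152 (B = 19*(12 - 4) = 19*8 = 152)
A - B = 310 - 1*152 = 310 - 152 = 158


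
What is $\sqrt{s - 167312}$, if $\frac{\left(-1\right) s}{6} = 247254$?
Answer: $2 i \sqrt{412709} \approx 1284.8 i$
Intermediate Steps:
$s = -1483524$ ($s = \left(-6\right) 247254 = -1483524$)
$\sqrt{s - 167312} = \sqrt{-1483524 - 167312} = \sqrt{-1650836} = 2 i \sqrt{412709}$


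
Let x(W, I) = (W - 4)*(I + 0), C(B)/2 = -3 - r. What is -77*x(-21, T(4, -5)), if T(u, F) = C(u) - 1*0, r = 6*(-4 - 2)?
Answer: 127050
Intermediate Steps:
r = -36 (r = 6*(-6) = -36)
C(B) = 66 (C(B) = 2*(-3 - 1*(-36)) = 2*(-3 + 36) = 2*33 = 66)
T(u, F) = 66 (T(u, F) = 66 - 1*0 = 66 + 0 = 66)
x(W, I) = I*(-4 + W) (x(W, I) = (-4 + W)*I = I*(-4 + W))
-77*x(-21, T(4, -5)) = -5082*(-4 - 21) = -5082*(-25) = -77*(-1650) = 127050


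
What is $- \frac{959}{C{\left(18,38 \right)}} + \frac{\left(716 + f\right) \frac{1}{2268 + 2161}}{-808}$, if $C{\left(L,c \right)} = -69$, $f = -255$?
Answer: $\frac{3431876279}{246925608} \approx 13.898$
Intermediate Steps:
$- \frac{959}{C{\left(18,38 \right)}} + \frac{\left(716 + f\right) \frac{1}{2268 + 2161}}{-808} = - \frac{959}{-69} + \frac{\left(716 - 255\right) \frac{1}{2268 + 2161}}{-808} = \left(-959\right) \left(- \frac{1}{69}\right) + \frac{461}{4429} \left(- \frac{1}{808}\right) = \frac{959}{69} + 461 \cdot \frac{1}{4429} \left(- \frac{1}{808}\right) = \frac{959}{69} + \frac{461}{4429} \left(- \frac{1}{808}\right) = \frac{959}{69} - \frac{461}{3578632} = \frac{3431876279}{246925608}$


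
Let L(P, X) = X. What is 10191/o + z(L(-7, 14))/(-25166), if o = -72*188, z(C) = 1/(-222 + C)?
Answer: -277838861/369034224 ≈ -0.75288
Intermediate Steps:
o = -13536
10191/o + z(L(-7, 14))/(-25166) = 10191/(-13536) + 1/((-222 + 14)*(-25166)) = 10191*(-1/13536) - 1/25166/(-208) = -3397/4512 - 1/208*(-1/25166) = -3397/4512 + 1/5234528 = -277838861/369034224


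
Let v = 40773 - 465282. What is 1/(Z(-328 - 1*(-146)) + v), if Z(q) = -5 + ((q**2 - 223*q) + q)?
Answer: -1/350986 ≈ -2.8491e-6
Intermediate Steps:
v = -424509
Z(q) = -5 + q**2 - 222*q (Z(q) = -5 + (q**2 - 222*q) = -5 + q**2 - 222*q)
1/(Z(-328 - 1*(-146)) + v) = 1/((-5 + (-328 - 1*(-146))**2 - 222*(-328 - 1*(-146))) - 424509) = 1/((-5 + (-328 + 146)**2 - 222*(-328 + 146)) - 424509) = 1/((-5 + (-182)**2 - 222*(-182)) - 424509) = 1/((-5 + 33124 + 40404) - 424509) = 1/(73523 - 424509) = 1/(-350986) = -1/350986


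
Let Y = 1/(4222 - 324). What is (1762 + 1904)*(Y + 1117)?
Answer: 7981004811/1949 ≈ 4.0949e+6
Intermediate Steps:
Y = 1/3898 ≈ 0.00025654
(1762 + 1904)*(Y + 1117) = (1762 + 1904)*(1/3898 + 1117) = 3666*(4354067/3898) = 7981004811/1949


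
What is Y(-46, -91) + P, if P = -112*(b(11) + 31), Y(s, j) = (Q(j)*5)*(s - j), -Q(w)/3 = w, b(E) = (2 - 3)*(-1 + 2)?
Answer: 58065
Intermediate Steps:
b(E) = -1 (b(E) = -1*1 = -1)
Q(w) = -3*w
Y(s, j) = -15*j*(s - j) (Y(s, j) = (-3*j*5)*(s - j) = (-15*j)*(s - j) = -15*j*(s - j))
P = -3360 (P = -112*(-1 + 31) = -112*30 = -3360)
Y(-46, -91) + P = 15*(-91)*(-91 - 1*(-46)) - 3360 = 15*(-91)*(-91 + 46) - 3360 = 15*(-91)*(-45) - 3360 = 61425 - 3360 = 58065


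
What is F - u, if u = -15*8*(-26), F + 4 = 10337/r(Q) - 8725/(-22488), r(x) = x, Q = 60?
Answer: -110615799/37480 ≈ -2951.3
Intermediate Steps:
F = 6321801/37480 (F = -4 + (10337/60 - 8725/(-22488)) = -4 + (10337*(1/60) - 8725*(-1/22488)) = -4 + (10337/60 + 8725/22488) = -4 + 6471721/37480 = 6321801/37480 ≈ 168.67)
u = 3120 (u = -120*(-26) = 3120)
F - u = 6321801/37480 - 1*3120 = 6321801/37480 - 3120 = -110615799/37480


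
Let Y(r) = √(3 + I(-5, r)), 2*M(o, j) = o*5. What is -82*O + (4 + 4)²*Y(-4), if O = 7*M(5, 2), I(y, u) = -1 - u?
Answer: -7175 + 64*√6 ≈ -7018.2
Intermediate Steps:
M(o, j) = 5*o/2 (M(o, j) = (o*5)/2 = (5*o)/2 = 5*o/2)
Y(r) = √(2 - r) (Y(r) = √(3 + (-1 - r)) = √(2 - r))
O = 175/2 (O = 7*((5/2)*5) = 7*(25/2) = 175/2 ≈ 87.500)
-82*O + (4 + 4)²*Y(-4) = -82*175/2 + (4 + 4)²*√(2 - 1*(-4)) = -7175 + 8²*√(2 + 4) = -7175 + 64*√6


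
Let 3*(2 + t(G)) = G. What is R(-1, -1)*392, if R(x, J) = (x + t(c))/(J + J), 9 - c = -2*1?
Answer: -392/3 ≈ -130.67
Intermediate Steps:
c = 11 (c = 9 - (-2) = 9 - 1*(-2) = 9 + 2 = 11)
t(G) = -2 + G/3
R(x, J) = (5/3 + x)/(2*J) (R(x, J) = (x + (-2 + (1/3)*11))/(J + J) = (x + (-2 + 11/3))/((2*J)) = (x + 5/3)*(1/(2*J)) = (5/3 + x)*(1/(2*J)) = (5/3 + x)/(2*J))
R(-1, -1)*392 = ((1/6)*(5 + 3*(-1))/(-1))*392 = ((1/6)*(-1)*(5 - 3))*392 = ((1/6)*(-1)*2)*392 = -1/3*392 = -392/3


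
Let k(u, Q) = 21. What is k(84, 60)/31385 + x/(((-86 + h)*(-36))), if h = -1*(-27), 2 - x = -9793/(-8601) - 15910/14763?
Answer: 120642414227/76256564223420 ≈ 0.0015821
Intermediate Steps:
x = 2218207/1143933 (x = 2 - (-9793/(-8601) - 15910/14763) = 2 - (-9793*(-1/8601) - 15910*1/14763) = 2 - (9793/8601 - 430/399) = 2 - 1*69659/1143933 = 2 - 69659/1143933 = 2218207/1143933 ≈ 1.9391)
h = 27
k(84, 60)/31385 + x/(((-86 + h)*(-36))) = 21/31385 + 2218207/(1143933*(((-86 + 27)*(-36)))) = 21*(1/31385) + 2218207/(1143933*((-59*(-36)))) = 21/31385 + (2218207/1143933)/2124 = 21/31385 + (2218207/1143933)*(1/2124) = 21/31385 + 2218207/2429713692 = 120642414227/76256564223420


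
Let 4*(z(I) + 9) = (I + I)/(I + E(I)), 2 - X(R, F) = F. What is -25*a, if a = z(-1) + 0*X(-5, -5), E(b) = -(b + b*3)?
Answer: 1375/6 ≈ 229.17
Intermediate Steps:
E(b) = -4*b (E(b) = -(b + 3*b) = -4*b)
X(R, F) = 2 - F
z(I) = -55/6 (z(I) = -9 + ((I + I)/(I - 4*I))/4 = -9 + ((2*I)/((-3*I)))/4 = -9 + ((2*I)*(-1/(3*I)))/4 = -9 + (¼)*(-⅔) = -9 - ⅙ = -55/6)
a = -55/6 (a = -55/6 + 0*(2 - 1*(-5)) = -55/6 + 0*(2 + 5) = -55/6 + 0*7 = -55/6 + 0 = -55/6 ≈ -9.1667)
-25*a = -25*(-55/6) = 1375/6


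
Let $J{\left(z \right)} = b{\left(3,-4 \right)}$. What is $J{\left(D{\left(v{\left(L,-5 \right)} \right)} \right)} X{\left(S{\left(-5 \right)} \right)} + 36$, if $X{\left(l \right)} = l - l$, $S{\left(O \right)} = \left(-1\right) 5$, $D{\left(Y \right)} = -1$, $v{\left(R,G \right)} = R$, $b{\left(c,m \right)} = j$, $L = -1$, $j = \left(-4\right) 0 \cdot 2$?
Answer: $36$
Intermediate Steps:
$j = 0$ ($j = 0 \cdot 2 = 0$)
$b{\left(c,m \right)} = 0$
$J{\left(z \right)} = 0$
$S{\left(O \right)} = -5$
$X{\left(l \right)} = 0$
$J{\left(D{\left(v{\left(L,-5 \right)} \right)} \right)} X{\left(S{\left(-5 \right)} \right)} + 36 = 0 \cdot 0 + 36 = 0 + 36 = 36$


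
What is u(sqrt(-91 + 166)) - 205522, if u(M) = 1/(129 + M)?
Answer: -1134892441/5522 - 5*sqrt(3)/16566 ≈ -2.0552e+5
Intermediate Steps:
u(sqrt(-91 + 166)) - 205522 = 1/(129 + sqrt(-91 + 166)) - 205522 = 1/(129 + sqrt(75)) - 205522 = 1/(129 + 5*sqrt(3)) - 205522 = -205522 + 1/(129 + 5*sqrt(3))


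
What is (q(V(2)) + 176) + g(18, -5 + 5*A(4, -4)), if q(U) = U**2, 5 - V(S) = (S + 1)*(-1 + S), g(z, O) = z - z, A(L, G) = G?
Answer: 180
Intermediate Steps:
g(z, O) = 0
V(S) = 5 - (1 + S)*(-1 + S) (V(S) = 5 - (S + 1)*(-1 + S) = 5 - (1 + S)*(-1 + S))
(q(V(2)) + 176) + g(18, -5 + 5*A(4, -4)) = ((6 - 1*2**2)**2 + 176) + 0 = ((6 - 1*4)**2 + 176) + 0 = ((6 - 4)**2 + 176) + 0 = (2**2 + 176) + 0 = (4 + 176) + 0 = 180 + 0 = 180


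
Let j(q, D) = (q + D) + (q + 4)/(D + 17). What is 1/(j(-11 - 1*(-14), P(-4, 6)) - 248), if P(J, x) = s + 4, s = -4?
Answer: -17/4158 ≈ -0.0040885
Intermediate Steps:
P(J, x) = 0 (P(J, x) = -4 + 4 = 0)
j(q, D) = D + q + (4 + q)/(17 + D) (j(q, D) = (D + q) + (4 + q)/(17 + D) = D + q + (4 + q)/(17 + D))
1/(j(-11 - 1*(-14), P(-4, 6)) - 248) = 1/((4 + 0² + 17*0 + 18*(-11 - 1*(-14)) + 0*(-11 - 1*(-14)))/(17 + 0) - 248) = 1/((4 + 0 + 0 + 18*(-11 + 14) + 0*(-11 + 14))/17 - 248) = 1/((4 + 0 + 0 + 18*3 + 0*3)/17 - 248) = 1/((4 + 0 + 0 + 54 + 0)/17 - 248) = 1/((1/17)*58 - 248) = 1/(58/17 - 248) = 1/(-4158/17) = -17/4158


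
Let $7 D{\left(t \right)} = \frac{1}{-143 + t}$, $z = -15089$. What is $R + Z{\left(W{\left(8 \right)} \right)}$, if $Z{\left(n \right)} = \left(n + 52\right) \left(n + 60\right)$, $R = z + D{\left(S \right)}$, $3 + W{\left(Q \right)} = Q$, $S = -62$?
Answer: $- \frac{16336041}{1435} \approx -11384.0$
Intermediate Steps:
$W{\left(Q \right)} = -3 + Q$
$D{\left(t \right)} = \frac{1}{7 \left(-143 + t\right)}$
$R = - \frac{21652716}{1435}$ ($R = -15089 + \frac{1}{7 \left(-143 - 62\right)} = -15089 + \frac{1}{7 \left(-205\right)} = -15089 + \frac{1}{7} \left(- \frac{1}{205}\right) = -15089 - \frac{1}{1435} = - \frac{21652716}{1435} \approx -15089.0$)
$Z{\left(n \right)} = \left(52 + n\right) \left(60 + n\right)$
$R + Z{\left(W{\left(8 \right)} \right)} = - \frac{21652716}{1435} + \left(3120 + \left(-3 + 8\right)^{2} + 112 \left(-3 + 8\right)\right) = - \frac{21652716}{1435} + \left(3120 + 5^{2} + 112 \cdot 5\right) = - \frac{21652716}{1435} + \left(3120 + 25 + 560\right) = - \frac{21652716}{1435} + 3705 = - \frac{16336041}{1435}$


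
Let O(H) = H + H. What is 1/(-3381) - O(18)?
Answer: -121717/3381 ≈ -36.000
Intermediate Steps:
O(H) = 2*H
1/(-3381) - O(18) = 1/(-3381) - 2*18 = -1/3381 - 1*36 = -1/3381 - 36 = -121717/3381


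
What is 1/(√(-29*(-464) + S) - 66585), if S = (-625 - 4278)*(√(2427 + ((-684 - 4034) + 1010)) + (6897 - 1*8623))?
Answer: -1/(66585 - √(8476034 - 4903*I*√1281)) ≈ -1.5705e-5 + 7.4331e-9*I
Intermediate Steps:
S = 8462578 - 4903*I*√1281 (S = -4903*(√(2427 + (-4718 + 1010)) + (6897 - 8623)) = -4903*(√(2427 - 3708) - 1726) = -4903*(√(-1281) - 1726) = -4903*(I*√1281 - 1726) = -4903*(-1726 + I*√1281) = 8462578 - 4903*I*√1281 ≈ 8.4626e+6 - 1.7548e+5*I)
1/(√(-29*(-464) + S) - 66585) = 1/(√(-29*(-464) + (8462578 - 4903*I*√1281)) - 66585) = 1/(√(13456 + (8462578 - 4903*I*√1281)) - 66585) = 1/(√(8476034 - 4903*I*√1281) - 66585) = 1/(-66585 + √(8476034 - 4903*I*√1281))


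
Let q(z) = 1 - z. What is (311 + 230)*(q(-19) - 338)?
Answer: -172038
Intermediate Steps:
(311 + 230)*(q(-19) - 338) = (311 + 230)*((1 - 1*(-19)) - 338) = 541*((1 + 19) - 338) = 541*(20 - 338) = 541*(-318) = -172038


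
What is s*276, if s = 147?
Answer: 40572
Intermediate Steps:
s*276 = 147*276 = 40572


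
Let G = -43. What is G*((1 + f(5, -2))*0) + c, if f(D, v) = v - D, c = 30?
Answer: 30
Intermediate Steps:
G*((1 + f(5, -2))*0) + c = -43*(1 + (-2 - 1*5))*0 + 30 = -43*(1 + (-2 - 5))*0 + 30 = -43*(1 - 7)*0 + 30 = -(-258)*0 + 30 = -43*0 + 30 = 0 + 30 = 30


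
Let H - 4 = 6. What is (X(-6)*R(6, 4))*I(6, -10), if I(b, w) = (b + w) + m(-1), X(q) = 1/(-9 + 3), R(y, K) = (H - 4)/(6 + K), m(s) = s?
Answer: ½ ≈ 0.50000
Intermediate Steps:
H = 10 (H = 4 + 6 = 10)
R(y, K) = 6/(6 + K) (R(y, K) = (10 - 4)/(6 + K) = 6/(6 + K))
X(q) = -⅙ (X(q) = 1/(-6) = -⅙)
I(b, w) = -1 + b + w (I(b, w) = (b + w) - 1 = -1 + b + w)
(X(-6)*R(6, 4))*I(6, -10) = (-1/(6 + 4))*(-1 + 6 - 10) = -1/10*(-5) = -⅙*⅗*(-5) = -⅒*(-5) = ½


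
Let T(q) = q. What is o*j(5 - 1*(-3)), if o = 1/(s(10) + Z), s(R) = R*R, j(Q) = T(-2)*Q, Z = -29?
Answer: -16/71 ≈ -0.22535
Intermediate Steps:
j(Q) = -2*Q
s(R) = R²
o = 1/71 (o = 1/(10² - 29) = 1/(100 - 29) = 1/71 ≈ 0.014085)
o*j(5 - 1*(-3)) = (-2*(5 - 1*(-3)))/71 = (-2*(5 + 3))/71 = (-2*8)/71 = (1/71)*(-16) = -16/71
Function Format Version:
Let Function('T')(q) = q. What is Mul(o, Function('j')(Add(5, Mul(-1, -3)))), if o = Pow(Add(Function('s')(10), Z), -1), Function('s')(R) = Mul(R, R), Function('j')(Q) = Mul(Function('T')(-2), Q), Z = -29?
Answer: Rational(-16, 71) ≈ -0.22535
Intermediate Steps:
Function('j')(Q) = Mul(-2, Q)
Function('s')(R) = Pow(R, 2)
o = Rational(1, 71) (o = Pow(Add(Pow(10, 2), -29), -1) = Pow(Add(100, -29), -1) = Pow(71, -1) = Rational(1, 71) ≈ 0.014085)
Mul(o, Function('j')(Add(5, Mul(-1, -3)))) = Mul(Rational(1, 71), Mul(-2, Add(5, Mul(-1, -3)))) = Mul(Rational(1, 71), Mul(-2, Add(5, 3))) = Mul(Rational(1, 71), Mul(-2, 8)) = Mul(Rational(1, 71), -16) = Rational(-16, 71)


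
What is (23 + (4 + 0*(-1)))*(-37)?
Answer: -999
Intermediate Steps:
(23 + (4 + 0*(-1)))*(-37) = (23 + (4 + 0))*(-37) = (23 + 4)*(-37) = 27*(-37) = -999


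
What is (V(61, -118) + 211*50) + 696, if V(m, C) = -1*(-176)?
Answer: 11422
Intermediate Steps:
V(m, C) = 176
(V(61, -118) + 211*50) + 696 = (176 + 211*50) + 696 = (176 + 10550) + 696 = 10726 + 696 = 11422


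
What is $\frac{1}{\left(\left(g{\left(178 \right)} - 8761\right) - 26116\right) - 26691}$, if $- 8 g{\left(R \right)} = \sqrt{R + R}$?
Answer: $- \frac{985088}{60649897895} + \frac{4 \sqrt{89}}{60649897895} \approx -1.6242 \cdot 10^{-5}$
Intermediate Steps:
$g{\left(R \right)} = - \frac{\sqrt{2} \sqrt{R}}{8}$ ($g{\left(R \right)} = - \frac{\sqrt{R + R}}{8} = - \frac{\sqrt{2 R}}{8} = - \frac{\sqrt{2} \sqrt{R}}{8}$)
$\frac{1}{\left(\left(g{\left(178 \right)} - 8761\right) - 26116\right) - 26691} = \frac{1}{\left(\left(- \frac{\sqrt{2} \sqrt{178}}{8} - 8761\right) - 26116\right) - 26691} = \frac{1}{\left(\left(- \frac{\sqrt{89}}{4} - 8761\right) - 26116\right) - 26691} = \frac{1}{\left(\left(-8761 - \frac{\sqrt{89}}{4}\right) - 26116\right) - 26691} = \frac{1}{\left(-34877 - \frac{\sqrt{89}}{4}\right) - 26691} = \frac{1}{-61568 - \frac{\sqrt{89}}{4}}$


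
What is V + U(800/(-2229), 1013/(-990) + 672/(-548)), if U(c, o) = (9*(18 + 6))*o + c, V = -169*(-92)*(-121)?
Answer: -31605703603168/16795515 ≈ -1.8818e+6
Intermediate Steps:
V = -1881308 (V = 15548*(-121) = -1881308)
U(c, o) = c + 216*o (U(c, o) = (9*24)*o + c = 216*o + c = c + 216*o)
V + U(800/(-2229), 1013/(-990) + 672/(-548)) = -1881308 + (800/(-2229) + 216*(1013/(-990) + 672/(-548))) = -1881308 + (800*(-1/2229) + 216*(1013*(-1/990) + 672*(-1/548))) = -1881308 + (-800/2229 + 216*(-1013/990 - 168/137)) = -1881308 + (-800/2229 + 216*(-305101/135630)) = -1881308 + (-800/2229 - 3661212/7535) = -1881308 - 8166869548/16795515 = -31605703603168/16795515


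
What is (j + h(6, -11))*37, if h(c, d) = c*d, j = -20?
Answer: -3182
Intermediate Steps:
(j + h(6, -11))*37 = (-20 + 6*(-11))*37 = (-20 - 66)*37 = -86*37 = -3182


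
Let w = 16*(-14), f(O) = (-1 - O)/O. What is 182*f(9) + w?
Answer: -3836/9 ≈ -426.22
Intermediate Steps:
f(O) = (-1 - O)/O
w = -224
182*f(9) + w = 182*((-1 - 1*9)/9) - 224 = 182*((-1 - 9)/9) - 224 = 182*((1/9)*(-10)) - 224 = 182*(-10/9) - 224 = -1820/9 - 224 = -3836/9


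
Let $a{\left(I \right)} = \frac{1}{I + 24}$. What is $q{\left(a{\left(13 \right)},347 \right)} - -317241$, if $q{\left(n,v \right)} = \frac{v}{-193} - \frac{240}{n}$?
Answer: $\frac{59513326}{193} \approx 3.0836 \cdot 10^{5}$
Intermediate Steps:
$a{\left(I \right)} = \frac{1}{24 + I}$
$q{\left(n,v \right)} = - \frac{240}{n} - \frac{v}{193}$ ($q{\left(n,v \right)} = v \left(- \frac{1}{193}\right) - \frac{240}{n} = - \frac{v}{193} - \frac{240}{n} = - \frac{240}{n} - \frac{v}{193}$)
$q{\left(a{\left(13 \right)},347 \right)} - -317241 = \left(- \frac{240}{\frac{1}{24 + 13}} - \frac{347}{193}\right) - -317241 = \left(- \frac{240}{\frac{1}{37}} - \frac{347}{193}\right) + 317241 = \left(- 240 \frac{1}{\frac{1}{37}} - \frac{347}{193}\right) + 317241 = \left(\left(-240\right) 37 - \frac{347}{193}\right) + 317241 = \left(-8880 - \frac{347}{193}\right) + 317241 = - \frac{1714187}{193} + 317241 = \frac{59513326}{193}$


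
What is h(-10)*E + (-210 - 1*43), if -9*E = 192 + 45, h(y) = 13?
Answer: -1786/3 ≈ -595.33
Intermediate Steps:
E = -79/3 (E = -(192 + 45)/9 = -⅑*237 = -79/3 ≈ -26.333)
h(-10)*E + (-210 - 1*43) = 13*(-79/3) + (-210 - 1*43) = -1027/3 + (-210 - 43) = -1027/3 - 253 = -1786/3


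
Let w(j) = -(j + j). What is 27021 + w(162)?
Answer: 26697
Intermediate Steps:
w(j) = -2*j
27021 + w(162) = 27021 - 2*162 = 27021 - 324 = 26697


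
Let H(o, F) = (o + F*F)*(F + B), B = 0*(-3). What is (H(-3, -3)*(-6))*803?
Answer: 86724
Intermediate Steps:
B = 0
H(o, F) = F*(o + F²) (H(o, F) = (o + F*F)*(F + 0) = (o + F²)*F = F*(o + F²))
(H(-3, -3)*(-6))*803 = (-3*(-3 + (-3)²)*(-6))*803 = (-3*(-3 + 9)*(-6))*803 = (-3*6*(-6))*803 = -18*(-6)*803 = 108*803 = 86724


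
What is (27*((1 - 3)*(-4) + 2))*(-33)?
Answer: -8910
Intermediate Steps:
(27*((1 - 3)*(-4) + 2))*(-33) = (27*(-2*(-4) + 2))*(-33) = (27*(8 + 2))*(-33) = (27*10)*(-33) = 270*(-33) = -8910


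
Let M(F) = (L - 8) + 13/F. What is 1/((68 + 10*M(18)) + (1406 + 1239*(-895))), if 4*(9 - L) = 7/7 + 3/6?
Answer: -36/39867031 ≈ -9.0300e-7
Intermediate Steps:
L = 69/8 (L = 9 - (7/7 + 3/6)/4 = 9 - (7*(1/7) + 3*(1/6))/4 = 9 - (1 + 1/2)/4 = 9 - 1/4*3/2 = 9 - 3/8 = 69/8 ≈ 8.6250)
M(F) = 5/8 + 13/F (M(F) = (69/8 - 8) + 13/F = 5/8 + 13/F)
1/((68 + 10*M(18)) + (1406 + 1239*(-895))) = 1/((68 + 10*(5/8 + 13/18)) + (1406 + 1239*(-895))) = 1/((68 + 10*(5/8 + 13*(1/18))) + (1406 - 1108905)) = 1/((68 + 10*(5/8 + 13/18)) - 1107499) = 1/((68 + 10*(97/72)) - 1107499) = 1/((68 + 485/36) - 1107499) = 1/(2933/36 - 1107499) = 1/(-39867031/36) = -36/39867031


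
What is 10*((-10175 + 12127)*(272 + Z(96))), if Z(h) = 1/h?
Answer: 15928930/3 ≈ 5.3096e+6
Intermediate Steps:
10*((-10175 + 12127)*(272 + Z(96))) = 10*((-10175 + 12127)*(272 + 1/96)) = 10*(1952*(272 + 1/96)) = 10*(1952*(26113/96)) = 10*(1592893/3) = 15928930/3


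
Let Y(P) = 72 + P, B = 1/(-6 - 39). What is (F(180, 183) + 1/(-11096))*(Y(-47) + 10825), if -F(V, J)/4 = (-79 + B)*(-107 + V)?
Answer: 12500885815495/49932 ≈ 2.5036e+8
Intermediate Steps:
B = -1/45 (B = 1/(-45) = -1/45 ≈ -0.022222)
F(V, J) = -1521968/45 + 14224*V/45 (F(V, J) = -4*(-79 - 1/45)*(-107 + V) = -(-14224)*(-107 + V)/45 = -4*(380492/45 - 3556*V/45) = -1521968/45 + 14224*V/45)
(F(180, 183) + 1/(-11096))*(Y(-47) + 10825) = ((-1521968/45 + (14224/45)*180) + 1/(-11096))*((72 - 47) + 10825) = ((-1521968/45 + 56896) - 1/11096)*(25 + 10825) = (1038352/45 - 1/11096)*10850 = (11521553747/499320)*10850 = 12500885815495/49932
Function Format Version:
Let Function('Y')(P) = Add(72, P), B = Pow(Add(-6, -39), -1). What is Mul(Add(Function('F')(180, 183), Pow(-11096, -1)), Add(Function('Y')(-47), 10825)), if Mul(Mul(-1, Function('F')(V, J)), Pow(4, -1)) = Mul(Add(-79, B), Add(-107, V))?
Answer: Rational(12500885815495, 49932) ≈ 2.5036e+8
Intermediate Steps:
B = Rational(-1, 45) (B = Pow(-45, -1) = Rational(-1, 45) ≈ -0.022222)
Function('F')(V, J) = Add(Rational(-1521968, 45), Mul(Rational(14224, 45), V)) (Function('F')(V, J) = Mul(-4, Mul(Add(-79, Rational(-1, 45)), Add(-107, V))) = Mul(-4, Mul(Rational(-3556, 45), Add(-107, V))) = Mul(-4, Add(Rational(380492, 45), Mul(Rational(-3556, 45), V))) = Add(Rational(-1521968, 45), Mul(Rational(14224, 45), V)))
Mul(Add(Function('F')(180, 183), Pow(-11096, -1)), Add(Function('Y')(-47), 10825)) = Mul(Add(Add(Rational(-1521968, 45), Mul(Rational(14224, 45), 180)), Pow(-11096, -1)), Add(Add(72, -47), 10825)) = Mul(Add(Add(Rational(-1521968, 45), 56896), Rational(-1, 11096)), Add(25, 10825)) = Mul(Add(Rational(1038352, 45), Rational(-1, 11096)), 10850) = Mul(Rational(11521553747, 499320), 10850) = Rational(12500885815495, 49932)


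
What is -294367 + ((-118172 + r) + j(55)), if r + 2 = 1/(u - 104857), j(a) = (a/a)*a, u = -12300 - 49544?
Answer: -68761828687/166701 ≈ -4.1249e+5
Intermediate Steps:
u = -61844
j(a) = a (j(a) = 1*a = a)
r = -333403/166701 (r = -2 + 1/(-61844 - 104857) = -2 + 1/(-166701) = -2 - 1/166701 = -333403/166701 ≈ -2.0000)
-294367 + ((-118172 + r) + j(55)) = -294367 + ((-118172 - 333403/166701) + 55) = -294367 + (-19699723975/166701 + 55) = -294367 - 19690555420/166701 = -68761828687/166701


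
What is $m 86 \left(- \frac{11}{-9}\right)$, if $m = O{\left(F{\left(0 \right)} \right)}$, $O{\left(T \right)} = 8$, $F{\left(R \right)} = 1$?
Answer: $\frac{7568}{9} \approx 840.89$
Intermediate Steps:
$m = 8$
$m 86 \left(- \frac{11}{-9}\right) = 8 \cdot 86 \left(- \frac{11}{-9}\right) = 688 \left(\left(-11\right) \left(- \frac{1}{9}\right)\right) = 688 \cdot \frac{11}{9} = \frac{7568}{9}$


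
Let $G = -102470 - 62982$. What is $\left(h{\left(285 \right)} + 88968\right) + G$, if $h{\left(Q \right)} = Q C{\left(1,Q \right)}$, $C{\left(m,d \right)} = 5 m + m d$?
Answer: $6166$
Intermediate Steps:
$C{\left(m,d \right)} = 5 m + d m$
$G = -165452$ ($G = -102470 - 62982 = -165452$)
$h{\left(Q \right)} = Q \left(5 + Q\right)$ ($h{\left(Q \right)} = Q 1 \left(5 + Q\right) = Q \left(5 + Q\right)$)
$\left(h{\left(285 \right)} + 88968\right) + G = \left(285 \left(5 + 285\right) + 88968\right) - 165452 = \left(285 \cdot 290 + 88968\right) - 165452 = \left(82650 + 88968\right) - 165452 = 171618 - 165452 = 6166$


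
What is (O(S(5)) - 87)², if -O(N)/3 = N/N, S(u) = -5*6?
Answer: 8100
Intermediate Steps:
S(u) = -30
O(N) = -3 (O(N) = -3*N/N = -3*1 = -3)
(O(S(5)) - 87)² = (-3 - 87)² = (-90)² = 8100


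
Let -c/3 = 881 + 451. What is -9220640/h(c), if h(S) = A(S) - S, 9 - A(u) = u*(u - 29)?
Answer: 141856/247383 ≈ 0.57343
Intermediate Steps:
c = -3996 (c = -3*(881 + 451) = -3*1332 = -3996)
A(u) = 9 - u*(-29 + u) (A(u) = 9 - u*(u - 29) = 9 - u*(-29 + u))
h(S) = 9 - S² + 28*S (h(S) = (9 - S² + 29*S) - S = 9 - S² + 28*S)
-9220640/h(c) = -9220640/(9 - 1*(-3996)² + 28*(-3996)) = -9220640/(9 - 1*15968016 - 111888) = -9220640/(9 - 15968016 - 111888) = -9220640/(-16079895) = -9220640*(-1/16079895) = 141856/247383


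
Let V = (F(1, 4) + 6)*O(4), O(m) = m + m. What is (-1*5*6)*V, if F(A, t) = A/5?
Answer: -1488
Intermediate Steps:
O(m) = 2*m
F(A, t) = A/5
V = 248/5 (V = ((⅕)*1 + 6)*(2*4) = (⅕ + 6)*8 = (31/5)*8 = 248/5 ≈ 49.600)
(-1*5*6)*V = (-1*5*6)*(248/5) = -5*6*(248/5) = -30*248/5 = -1488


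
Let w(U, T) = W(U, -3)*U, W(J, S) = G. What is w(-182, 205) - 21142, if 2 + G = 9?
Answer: -22416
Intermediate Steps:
G = 7 (G = -2 + 9 = 7)
W(J, S) = 7
w(U, T) = 7*U
w(-182, 205) - 21142 = 7*(-182) - 21142 = -1274 - 21142 = -22416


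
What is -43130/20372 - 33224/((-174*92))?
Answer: -849107/20382186 ≈ -0.041659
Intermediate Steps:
-43130/20372 - 33224/((-174*92)) = -43130*1/20372 - 33224/(-16008) = -21565/10186 - 33224*(-1/16008) = -21565/10186 + 4153/2001 = -849107/20382186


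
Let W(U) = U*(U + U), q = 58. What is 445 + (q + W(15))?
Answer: 953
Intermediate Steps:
W(U) = 2*U**2 (W(U) = U*(2*U) = 2*U**2)
445 + (q + W(15)) = 445 + (58 + 2*15**2) = 445 + (58 + 2*225) = 445 + (58 + 450) = 445 + 508 = 953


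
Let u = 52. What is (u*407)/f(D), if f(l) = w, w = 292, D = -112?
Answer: 5291/73 ≈ 72.479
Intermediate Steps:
f(l) = 292
(u*407)/f(D) = (52*407)/292 = 21164*(1/292) = 5291/73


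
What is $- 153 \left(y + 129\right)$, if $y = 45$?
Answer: $-26622$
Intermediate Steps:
$- 153 \left(y + 129\right) = - 153 \left(45 + 129\right) = \left(-153\right) 174 = -26622$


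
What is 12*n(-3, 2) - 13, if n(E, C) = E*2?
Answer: -85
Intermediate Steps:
n(E, C) = 2*E
12*n(-3, 2) - 13 = 12*(2*(-3)) - 13 = 12*(-6) - 13 = -72 - 13 = -85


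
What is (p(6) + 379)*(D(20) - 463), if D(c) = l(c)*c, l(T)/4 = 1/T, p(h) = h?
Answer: -176715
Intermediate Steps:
l(T) = 4/T
D(c) = 4 (D(c) = (4/c)*c = 4)
(p(6) + 379)*(D(20) - 463) = (6 + 379)*(4 - 463) = 385*(-459) = -176715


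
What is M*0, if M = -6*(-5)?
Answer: 0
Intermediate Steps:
M = 30
M*0 = 30*0 = 0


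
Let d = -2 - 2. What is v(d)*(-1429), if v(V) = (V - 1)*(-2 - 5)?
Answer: -50015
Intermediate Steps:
d = -4
v(V) = 7 - 7*V (v(V) = (-1 + V)*(-7) = 7 - 7*V)
v(d)*(-1429) = (7 - 7*(-4))*(-1429) = (7 + 28)*(-1429) = 35*(-1429) = -50015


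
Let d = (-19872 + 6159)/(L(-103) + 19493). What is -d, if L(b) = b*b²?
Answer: -13713/1073234 ≈ -0.012777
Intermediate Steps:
L(b) = b³
d = 13713/1073234 (d = (-19872 + 6159)/((-103)³ + 19493) = -13713/(-1092727 + 19493) = -13713/(-1073234) = -13713*(-1/1073234) = 13713/1073234 ≈ 0.012777)
-d = -1*13713/1073234 = -13713/1073234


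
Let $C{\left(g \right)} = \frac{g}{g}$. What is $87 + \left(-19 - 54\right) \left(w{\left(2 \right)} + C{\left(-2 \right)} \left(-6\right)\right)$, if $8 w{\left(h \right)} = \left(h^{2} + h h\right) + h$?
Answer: $\frac{1735}{4} \approx 433.75$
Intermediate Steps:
$w{\left(h \right)} = \frac{h^{2}}{4} + \frac{h}{8}$ ($w{\left(h \right)} = \frac{\left(h^{2} + h h\right) + h}{8} = \frac{\left(h^{2} + h^{2}\right) + h}{8} = \frac{2 h^{2} + h}{8} = \frac{h + 2 h^{2}}{8} = \frac{h^{2}}{4} + \frac{h}{8}$)
$C{\left(g \right)} = 1$
$87 + \left(-19 - 54\right) \left(w{\left(2 \right)} + C{\left(-2 \right)} \left(-6\right)\right) = 87 + \left(-19 - 54\right) \left(\frac{1}{8} \cdot 2 \left(1 + 2 \cdot 2\right) + 1 \left(-6\right)\right) = 87 + \left(-19 - 54\right) \left(\frac{1}{8} \cdot 2 \left(1 + 4\right) - 6\right) = 87 - 73 \left(\frac{1}{8} \cdot 2 \cdot 5 - 6\right) = 87 - 73 \left(\frac{5}{4} - 6\right) = 87 - - \frac{1387}{4} = 87 + \frac{1387}{4} = \frac{1735}{4}$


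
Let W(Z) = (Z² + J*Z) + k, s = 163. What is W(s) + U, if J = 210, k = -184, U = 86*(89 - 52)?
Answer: 63797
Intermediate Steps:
U = 3182 (U = 86*37 = 3182)
W(Z) = -184 + Z² + 210*Z (W(Z) = (Z² + 210*Z) - 184 = -184 + Z² + 210*Z)
W(s) + U = (-184 + 163² + 210*163) + 3182 = (-184 + 26569 + 34230) + 3182 = 60615 + 3182 = 63797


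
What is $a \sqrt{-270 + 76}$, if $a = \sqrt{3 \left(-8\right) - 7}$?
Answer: $- \sqrt{6014} \approx -77.55$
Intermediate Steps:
$a = i \sqrt{31}$ ($a = \sqrt{-24 - 7} = \sqrt{-31} = i \sqrt{31} \approx 5.5678 i$)
$a \sqrt{-270 + 76} = i \sqrt{31} \sqrt{-270 + 76} = i \sqrt{31} \sqrt{-194} = i \sqrt{31} i \sqrt{194} = - \sqrt{6014}$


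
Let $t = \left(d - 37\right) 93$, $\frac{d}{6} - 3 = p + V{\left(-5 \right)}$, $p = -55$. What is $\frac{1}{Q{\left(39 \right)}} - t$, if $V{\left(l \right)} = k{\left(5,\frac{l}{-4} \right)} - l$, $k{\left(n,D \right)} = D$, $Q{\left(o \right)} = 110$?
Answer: $\frac{1593323}{55} \approx 28970.0$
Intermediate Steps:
$V{\left(l \right)} = - \frac{5 l}{4}$ ($V{\left(l \right)} = \frac{l}{-4} - l = l \left(- \frac{1}{4}\right) - l = - \frac{l}{4} - l = - \frac{5 l}{4}$)
$d = - \frac{549}{2}$ ($d = 18 + 6 \left(-55 - - \frac{25}{4}\right) = 18 + 6 \left(-55 + \frac{25}{4}\right) = 18 + 6 \left(- \frac{195}{4}\right) = 18 - \frac{585}{2} = - \frac{549}{2} \approx -274.5$)
$t = - \frac{57939}{2}$ ($t = \left(- \frac{549}{2} - 37\right) 93 = \left(- \frac{623}{2}\right) 93 = - \frac{57939}{2} \approx -28970.0$)
$\frac{1}{Q{\left(39 \right)}} - t = \frac{1}{110} - - \frac{57939}{2} = \frac{1}{110} + \frac{57939}{2} = \frac{1593323}{55}$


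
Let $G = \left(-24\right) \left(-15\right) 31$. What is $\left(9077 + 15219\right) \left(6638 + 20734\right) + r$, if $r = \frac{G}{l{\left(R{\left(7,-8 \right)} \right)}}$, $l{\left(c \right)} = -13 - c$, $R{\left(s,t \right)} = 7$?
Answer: $665029554$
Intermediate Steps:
$G = 11160$ ($G = 360 \cdot 31 = 11160$)
$r = -558$ ($r = \frac{11160}{-13 - 7} = \frac{11160}{-20} = 11160 \left(- \frac{1}{20}\right) = -558$)
$\left(9077 + 15219\right) \left(6638 + 20734\right) + r = \left(9077 + 15219\right) \left(6638 + 20734\right) - 558 = 24296 \cdot 27372 - 558 = 665030112 - 558 = 665029554$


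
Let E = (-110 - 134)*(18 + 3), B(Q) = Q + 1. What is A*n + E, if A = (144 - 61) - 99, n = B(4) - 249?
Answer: -1220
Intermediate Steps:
B(Q) = 1 + Q
n = -244 (n = (1 + 4) - 249 = 5 - 249 = -244)
A = -16 (A = 83 - 99 = -16)
E = -5124 (E = -244*21 = -5124)
A*n + E = -16*(-244) - 5124 = 3904 - 5124 = -1220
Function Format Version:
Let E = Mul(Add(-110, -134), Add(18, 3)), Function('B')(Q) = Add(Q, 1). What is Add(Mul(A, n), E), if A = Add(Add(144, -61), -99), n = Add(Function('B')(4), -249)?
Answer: -1220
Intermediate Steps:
Function('B')(Q) = Add(1, Q)
n = -244 (n = Add(Add(1, 4), -249) = Add(5, -249) = -244)
A = -16 (A = Add(83, -99) = -16)
E = -5124 (E = Mul(-244, 21) = -5124)
Add(Mul(A, n), E) = Add(Mul(-16, -244), -5124) = Add(3904, -5124) = -1220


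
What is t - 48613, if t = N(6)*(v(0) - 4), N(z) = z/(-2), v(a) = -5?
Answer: -48586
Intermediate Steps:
N(z) = -z/2 (N(z) = z*(-½) = -z/2)
t = 27 (t = (-½*6)*(-5 - 4) = -3*(-9) = 27)
t - 48613 = 27 - 48613 = -48586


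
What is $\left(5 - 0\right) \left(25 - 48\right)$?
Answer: $-115$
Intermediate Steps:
$\left(5 - 0\right) \left(25 - 48\right) = \left(5 + 0\right) \left(25 - 48\right) = 5 \left(-23\right) = -115$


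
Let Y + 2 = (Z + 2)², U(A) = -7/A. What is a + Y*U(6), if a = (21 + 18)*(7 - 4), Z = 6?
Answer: 134/3 ≈ 44.667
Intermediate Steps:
a = 117 (a = 39*3 = 117)
Y = 62 (Y = -2 + (6 + 2)² = -2 + 8² = -2 + 64 = 62)
a + Y*U(6) = 117 + 62*(-7/6) = 117 - 217/3 = 134/3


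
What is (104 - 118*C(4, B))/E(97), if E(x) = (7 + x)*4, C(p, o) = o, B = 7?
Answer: -361/208 ≈ -1.7356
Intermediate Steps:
E(x) = 28 + 4*x
(104 - 118*C(4, B))/E(97) = (104 - 118*7)/(28 + 4*97) = (104 - 826)/(28 + 388) = -722/416 = -722*1/416 = -361/208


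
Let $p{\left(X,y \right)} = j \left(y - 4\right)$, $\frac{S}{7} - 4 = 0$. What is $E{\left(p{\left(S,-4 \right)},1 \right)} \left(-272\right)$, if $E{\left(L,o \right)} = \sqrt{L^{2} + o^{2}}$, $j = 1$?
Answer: $- 272 \sqrt{65} \approx -2192.9$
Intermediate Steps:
$S = 28$ ($S = 28 + 7 \cdot 0 = 28 + 0 = 28$)
$p{\left(X,y \right)} = -4 + y$ ($p{\left(X,y \right)} = 1 \left(y - 4\right) = 1 \left(-4 + y\right) = -4 + y$)
$E{\left(p{\left(S,-4 \right)},1 \right)} \left(-272\right) = \sqrt{\left(-4 - 4\right)^{2} + 1^{2}} \left(-272\right) = \sqrt{\left(-8\right)^{2} + 1} \left(-272\right) = \sqrt{64 + 1} \left(-272\right) = \sqrt{65} \left(-272\right) = - 272 \sqrt{65}$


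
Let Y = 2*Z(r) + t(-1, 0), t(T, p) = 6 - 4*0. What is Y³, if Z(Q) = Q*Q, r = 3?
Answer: 13824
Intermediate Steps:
Z(Q) = Q²
t(T, p) = 6 (t(T, p) = 6 + 0 = 6)
Y = 24 (Y = 2*3² + 6 = 2*9 + 6 = 18 + 6 = 24)
Y³ = 24³ = 13824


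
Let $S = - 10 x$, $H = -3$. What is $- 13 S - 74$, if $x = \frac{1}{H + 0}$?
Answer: $- \frac{352}{3} \approx -117.33$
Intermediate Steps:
$x = - \frac{1}{3}$ ($x = \frac{1}{-3 + 0} = \frac{1}{-3} = - \frac{1}{3} \approx -0.33333$)
$S = \frac{10}{3}$ ($S = \left(-10\right) \left(- \frac{1}{3}\right) = \frac{10}{3} \approx 3.3333$)
$- 13 S - 74 = \left(-13\right) \frac{10}{3} - 74 = - \frac{130}{3} - 74 = - \frac{352}{3}$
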